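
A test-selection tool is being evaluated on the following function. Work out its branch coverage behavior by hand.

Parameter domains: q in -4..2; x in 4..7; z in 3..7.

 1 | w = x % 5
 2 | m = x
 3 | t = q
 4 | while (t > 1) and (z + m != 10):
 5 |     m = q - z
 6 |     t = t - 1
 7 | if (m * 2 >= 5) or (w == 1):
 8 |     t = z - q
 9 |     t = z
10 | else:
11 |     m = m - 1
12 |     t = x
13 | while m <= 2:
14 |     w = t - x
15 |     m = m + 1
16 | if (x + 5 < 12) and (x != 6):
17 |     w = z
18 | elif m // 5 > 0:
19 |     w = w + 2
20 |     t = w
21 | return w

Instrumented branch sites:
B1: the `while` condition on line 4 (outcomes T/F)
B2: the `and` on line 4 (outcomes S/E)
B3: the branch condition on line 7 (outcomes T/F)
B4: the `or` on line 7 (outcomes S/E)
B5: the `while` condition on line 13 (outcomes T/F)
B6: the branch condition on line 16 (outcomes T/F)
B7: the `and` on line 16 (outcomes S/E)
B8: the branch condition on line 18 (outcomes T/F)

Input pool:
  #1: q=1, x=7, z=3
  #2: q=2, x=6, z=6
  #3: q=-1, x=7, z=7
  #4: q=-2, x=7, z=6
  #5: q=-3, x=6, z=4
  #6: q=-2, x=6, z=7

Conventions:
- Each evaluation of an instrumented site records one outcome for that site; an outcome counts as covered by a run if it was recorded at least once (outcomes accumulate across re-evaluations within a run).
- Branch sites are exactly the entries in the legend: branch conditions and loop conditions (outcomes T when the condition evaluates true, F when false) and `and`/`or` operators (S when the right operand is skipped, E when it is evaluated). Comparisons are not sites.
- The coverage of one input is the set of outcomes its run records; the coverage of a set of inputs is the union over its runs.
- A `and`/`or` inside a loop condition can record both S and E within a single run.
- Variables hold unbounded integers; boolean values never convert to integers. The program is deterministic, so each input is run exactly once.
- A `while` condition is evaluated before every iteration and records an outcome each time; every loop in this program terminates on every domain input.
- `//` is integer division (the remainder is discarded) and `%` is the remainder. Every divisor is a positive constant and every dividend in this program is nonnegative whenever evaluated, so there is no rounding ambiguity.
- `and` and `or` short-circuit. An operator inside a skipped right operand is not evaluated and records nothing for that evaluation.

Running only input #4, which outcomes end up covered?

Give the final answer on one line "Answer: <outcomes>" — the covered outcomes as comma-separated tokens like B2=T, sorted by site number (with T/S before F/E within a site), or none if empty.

Running input #4 (q=-2, x=7, z=6), event by event:
  B2->S, B1->F, B4->S, B3->T, B5->F, B7->S, B6->F, B8->T
as a set, this run covers: B1=F, B2=S, B3=T, B4=S, B5=F, B6=F, B7=S, B8=T

Answer: B1=F, B2=S, B3=T, B4=S, B5=F, B6=F, B7=S, B8=T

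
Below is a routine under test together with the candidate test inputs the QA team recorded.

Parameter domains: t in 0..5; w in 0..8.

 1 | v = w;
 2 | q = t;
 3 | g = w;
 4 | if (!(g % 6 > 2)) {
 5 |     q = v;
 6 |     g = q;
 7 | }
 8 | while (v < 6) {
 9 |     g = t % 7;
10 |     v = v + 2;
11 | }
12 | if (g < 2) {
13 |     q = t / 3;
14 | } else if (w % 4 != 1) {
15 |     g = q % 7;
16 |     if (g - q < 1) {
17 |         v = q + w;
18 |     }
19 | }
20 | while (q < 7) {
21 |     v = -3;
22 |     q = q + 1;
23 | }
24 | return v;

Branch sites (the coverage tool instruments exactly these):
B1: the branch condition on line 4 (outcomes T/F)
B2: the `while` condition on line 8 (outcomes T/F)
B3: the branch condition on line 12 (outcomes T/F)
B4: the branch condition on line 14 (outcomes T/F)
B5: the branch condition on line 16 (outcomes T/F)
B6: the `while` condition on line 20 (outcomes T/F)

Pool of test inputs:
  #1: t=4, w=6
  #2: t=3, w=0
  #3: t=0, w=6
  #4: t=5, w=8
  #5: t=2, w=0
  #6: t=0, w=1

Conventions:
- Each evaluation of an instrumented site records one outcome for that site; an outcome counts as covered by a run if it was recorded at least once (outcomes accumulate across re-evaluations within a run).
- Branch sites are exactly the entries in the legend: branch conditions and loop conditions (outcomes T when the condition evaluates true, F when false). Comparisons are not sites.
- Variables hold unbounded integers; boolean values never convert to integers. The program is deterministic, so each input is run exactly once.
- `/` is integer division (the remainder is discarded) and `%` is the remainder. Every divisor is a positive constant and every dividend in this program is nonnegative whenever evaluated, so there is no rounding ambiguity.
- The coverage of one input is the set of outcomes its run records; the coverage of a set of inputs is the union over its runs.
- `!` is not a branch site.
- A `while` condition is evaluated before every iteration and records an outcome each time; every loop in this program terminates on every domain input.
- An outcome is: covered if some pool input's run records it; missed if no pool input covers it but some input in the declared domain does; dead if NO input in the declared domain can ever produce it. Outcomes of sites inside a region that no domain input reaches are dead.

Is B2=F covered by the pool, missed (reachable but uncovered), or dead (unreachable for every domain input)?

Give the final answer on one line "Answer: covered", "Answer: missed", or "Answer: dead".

B2=F is recorded by pool input(s) 1, 2, 3, 4, 5, 6 -> covered

Answer: covered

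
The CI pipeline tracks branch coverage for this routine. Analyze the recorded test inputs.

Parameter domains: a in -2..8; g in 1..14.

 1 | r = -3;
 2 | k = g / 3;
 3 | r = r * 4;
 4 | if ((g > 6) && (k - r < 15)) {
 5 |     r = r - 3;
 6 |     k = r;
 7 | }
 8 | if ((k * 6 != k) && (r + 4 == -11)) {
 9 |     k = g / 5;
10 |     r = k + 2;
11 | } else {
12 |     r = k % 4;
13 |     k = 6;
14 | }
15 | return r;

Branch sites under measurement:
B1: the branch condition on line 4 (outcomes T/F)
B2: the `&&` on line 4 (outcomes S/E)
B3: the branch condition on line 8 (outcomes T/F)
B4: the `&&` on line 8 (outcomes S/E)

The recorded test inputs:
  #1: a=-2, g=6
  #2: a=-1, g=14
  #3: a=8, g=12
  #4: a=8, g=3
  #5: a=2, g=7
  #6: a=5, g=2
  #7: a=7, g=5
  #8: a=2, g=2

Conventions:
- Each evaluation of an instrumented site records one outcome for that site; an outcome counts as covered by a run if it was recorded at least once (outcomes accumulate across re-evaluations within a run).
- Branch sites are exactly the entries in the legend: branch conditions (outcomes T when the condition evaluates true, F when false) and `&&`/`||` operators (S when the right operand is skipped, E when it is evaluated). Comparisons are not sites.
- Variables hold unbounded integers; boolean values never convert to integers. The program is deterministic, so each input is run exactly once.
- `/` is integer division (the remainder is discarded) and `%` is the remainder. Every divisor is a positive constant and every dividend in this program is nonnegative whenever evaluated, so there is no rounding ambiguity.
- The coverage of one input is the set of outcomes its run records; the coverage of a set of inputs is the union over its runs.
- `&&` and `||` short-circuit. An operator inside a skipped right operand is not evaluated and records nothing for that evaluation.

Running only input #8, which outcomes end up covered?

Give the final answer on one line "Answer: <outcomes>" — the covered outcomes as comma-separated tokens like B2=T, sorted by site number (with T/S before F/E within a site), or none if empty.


Event log for input #8 (a=2, g=2):
  B2->S, B1->F, B4->S, B3->F
distinct outcomes covered: B1=F, B2=S, B3=F, B4=S
Answer: B1=F, B2=S, B3=F, B4=S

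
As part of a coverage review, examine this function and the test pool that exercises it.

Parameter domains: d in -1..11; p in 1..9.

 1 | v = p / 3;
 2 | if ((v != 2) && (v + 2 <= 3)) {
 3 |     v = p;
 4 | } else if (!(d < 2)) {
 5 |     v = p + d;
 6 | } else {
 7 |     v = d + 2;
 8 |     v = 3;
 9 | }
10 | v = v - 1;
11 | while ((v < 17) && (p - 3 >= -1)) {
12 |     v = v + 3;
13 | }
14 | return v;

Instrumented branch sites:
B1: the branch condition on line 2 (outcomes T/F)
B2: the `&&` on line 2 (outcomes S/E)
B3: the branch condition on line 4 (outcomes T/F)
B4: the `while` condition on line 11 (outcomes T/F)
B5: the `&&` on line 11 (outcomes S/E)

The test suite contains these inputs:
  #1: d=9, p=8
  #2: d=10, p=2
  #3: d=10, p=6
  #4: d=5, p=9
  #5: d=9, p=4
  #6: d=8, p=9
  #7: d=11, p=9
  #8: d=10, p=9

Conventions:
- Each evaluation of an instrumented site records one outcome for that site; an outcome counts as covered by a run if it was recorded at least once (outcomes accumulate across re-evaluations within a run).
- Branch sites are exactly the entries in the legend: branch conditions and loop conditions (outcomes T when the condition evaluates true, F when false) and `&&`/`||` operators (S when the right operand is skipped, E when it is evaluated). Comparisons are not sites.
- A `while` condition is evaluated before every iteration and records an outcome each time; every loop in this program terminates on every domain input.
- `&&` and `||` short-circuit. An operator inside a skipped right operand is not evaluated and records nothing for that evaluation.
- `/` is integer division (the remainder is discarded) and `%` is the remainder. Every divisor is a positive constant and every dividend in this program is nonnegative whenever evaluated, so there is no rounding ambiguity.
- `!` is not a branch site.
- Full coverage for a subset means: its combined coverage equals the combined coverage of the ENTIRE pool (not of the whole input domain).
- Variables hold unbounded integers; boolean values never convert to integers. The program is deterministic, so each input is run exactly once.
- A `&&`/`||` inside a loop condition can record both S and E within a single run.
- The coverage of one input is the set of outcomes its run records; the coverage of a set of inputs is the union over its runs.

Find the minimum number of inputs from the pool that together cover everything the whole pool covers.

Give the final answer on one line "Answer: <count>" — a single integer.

#1 (d=9, p=8) -> covered: B1=F, B2=S, B3=T, B4=T, B4=F, B5=S, B5=E
#2 (d=10, p=2) -> covered: B1=T, B2=E, B4=T, B4=F, B5=S, B5=E
#3 (d=10, p=6) -> covered: B1=F, B2=S, B3=T, B4=T, B4=F, B5=S, B5=E
#4 (d=5, p=9) -> covered: B1=F, B2=E, B3=T, B4=T, B4=F, B5=S, B5=E
#5 (d=9, p=4) -> covered: B1=T, B2=E, B4=T, B4=F, B5=S, B5=E
#6 (d=8, p=9) -> covered: B1=F, B2=E, B3=T, B4=T, B4=F, B5=S, B5=E
#7 (d=11, p=9) -> covered: B1=F, B2=E, B3=T, B4=F, B5=S
#8 (d=10, p=9) -> covered: B1=F, B2=E, B3=T, B4=F, B5=S
union over all inputs: B1=T, B1=F, B2=S, B2=E, B3=T, B4=T, B4=F, B5=S, B5=E (9 outcomes)
size 1 is not enough: best union over all size-1 subsets is 7/9
size 2: inputs {1, 2} cover all 9 outcomes, and no lexicographically smaller subset of this size does

Answer: 2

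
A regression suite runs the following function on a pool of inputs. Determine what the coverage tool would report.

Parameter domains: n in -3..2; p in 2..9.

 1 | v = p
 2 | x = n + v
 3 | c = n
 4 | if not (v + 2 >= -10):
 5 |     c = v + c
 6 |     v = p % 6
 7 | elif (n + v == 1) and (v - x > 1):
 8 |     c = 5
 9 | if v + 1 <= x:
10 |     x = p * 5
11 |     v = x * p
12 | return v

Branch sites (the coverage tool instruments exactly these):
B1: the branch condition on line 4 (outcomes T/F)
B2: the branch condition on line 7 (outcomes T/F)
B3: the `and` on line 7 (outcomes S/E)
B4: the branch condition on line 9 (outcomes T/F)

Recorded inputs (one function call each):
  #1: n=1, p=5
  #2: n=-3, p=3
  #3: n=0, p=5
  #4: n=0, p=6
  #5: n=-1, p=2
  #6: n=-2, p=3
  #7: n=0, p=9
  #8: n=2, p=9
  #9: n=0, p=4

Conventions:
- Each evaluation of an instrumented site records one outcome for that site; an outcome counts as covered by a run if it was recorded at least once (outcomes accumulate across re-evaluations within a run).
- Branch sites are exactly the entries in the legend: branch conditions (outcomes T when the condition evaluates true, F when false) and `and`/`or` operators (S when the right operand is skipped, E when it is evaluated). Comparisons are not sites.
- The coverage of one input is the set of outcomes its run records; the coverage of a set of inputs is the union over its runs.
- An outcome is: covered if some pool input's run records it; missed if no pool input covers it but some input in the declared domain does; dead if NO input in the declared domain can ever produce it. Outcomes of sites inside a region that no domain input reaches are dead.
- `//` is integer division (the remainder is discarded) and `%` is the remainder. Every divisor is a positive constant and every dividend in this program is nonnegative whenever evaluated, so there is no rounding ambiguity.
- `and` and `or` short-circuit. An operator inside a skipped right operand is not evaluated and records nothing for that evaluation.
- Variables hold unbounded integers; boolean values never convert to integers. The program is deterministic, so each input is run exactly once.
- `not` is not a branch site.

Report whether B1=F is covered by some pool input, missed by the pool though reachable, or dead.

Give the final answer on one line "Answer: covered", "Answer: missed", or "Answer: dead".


B1=F is recorded by pool input(s) 1, 2, 3, 4, 5, 6, 7, 8, 9 -> covered
Answer: covered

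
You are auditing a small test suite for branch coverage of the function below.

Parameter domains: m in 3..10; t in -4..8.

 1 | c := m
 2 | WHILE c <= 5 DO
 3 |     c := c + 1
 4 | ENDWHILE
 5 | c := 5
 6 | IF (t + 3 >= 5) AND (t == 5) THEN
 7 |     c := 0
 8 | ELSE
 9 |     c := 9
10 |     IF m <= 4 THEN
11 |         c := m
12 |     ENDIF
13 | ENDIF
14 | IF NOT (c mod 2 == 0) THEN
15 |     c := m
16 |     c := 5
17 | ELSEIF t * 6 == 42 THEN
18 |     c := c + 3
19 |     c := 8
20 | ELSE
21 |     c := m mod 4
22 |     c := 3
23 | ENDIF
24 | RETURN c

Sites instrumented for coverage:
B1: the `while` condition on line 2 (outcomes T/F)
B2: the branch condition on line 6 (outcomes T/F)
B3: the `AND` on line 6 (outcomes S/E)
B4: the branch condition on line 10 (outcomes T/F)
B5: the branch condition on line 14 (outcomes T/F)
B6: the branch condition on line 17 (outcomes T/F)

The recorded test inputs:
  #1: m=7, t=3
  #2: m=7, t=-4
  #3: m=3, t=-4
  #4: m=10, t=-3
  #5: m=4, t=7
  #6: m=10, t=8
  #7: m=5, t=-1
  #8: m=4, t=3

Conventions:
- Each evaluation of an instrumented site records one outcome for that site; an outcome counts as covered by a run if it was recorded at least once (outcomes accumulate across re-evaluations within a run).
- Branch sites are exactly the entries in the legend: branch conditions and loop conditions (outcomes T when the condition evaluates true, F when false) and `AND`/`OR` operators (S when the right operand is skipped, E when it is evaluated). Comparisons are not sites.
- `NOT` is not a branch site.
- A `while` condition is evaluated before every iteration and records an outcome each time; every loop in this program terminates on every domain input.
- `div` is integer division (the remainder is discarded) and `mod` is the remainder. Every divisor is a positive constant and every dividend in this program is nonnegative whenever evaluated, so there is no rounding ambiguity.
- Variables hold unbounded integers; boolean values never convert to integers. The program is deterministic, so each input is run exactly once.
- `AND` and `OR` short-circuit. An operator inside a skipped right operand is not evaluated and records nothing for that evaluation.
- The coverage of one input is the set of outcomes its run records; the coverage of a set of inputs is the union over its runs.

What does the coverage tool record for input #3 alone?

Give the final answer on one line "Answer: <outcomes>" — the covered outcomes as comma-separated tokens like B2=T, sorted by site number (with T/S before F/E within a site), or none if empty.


Event log for input #3 (m=3, t=-4):
  B1->T, B1->T, B1->T, B1->F, B3->S, B2->F, B4->T, B5->T
distinct outcomes covered: B1=T, B1=F, B2=F, B3=S, B4=T, B5=T
Answer: B1=T, B1=F, B2=F, B3=S, B4=T, B5=T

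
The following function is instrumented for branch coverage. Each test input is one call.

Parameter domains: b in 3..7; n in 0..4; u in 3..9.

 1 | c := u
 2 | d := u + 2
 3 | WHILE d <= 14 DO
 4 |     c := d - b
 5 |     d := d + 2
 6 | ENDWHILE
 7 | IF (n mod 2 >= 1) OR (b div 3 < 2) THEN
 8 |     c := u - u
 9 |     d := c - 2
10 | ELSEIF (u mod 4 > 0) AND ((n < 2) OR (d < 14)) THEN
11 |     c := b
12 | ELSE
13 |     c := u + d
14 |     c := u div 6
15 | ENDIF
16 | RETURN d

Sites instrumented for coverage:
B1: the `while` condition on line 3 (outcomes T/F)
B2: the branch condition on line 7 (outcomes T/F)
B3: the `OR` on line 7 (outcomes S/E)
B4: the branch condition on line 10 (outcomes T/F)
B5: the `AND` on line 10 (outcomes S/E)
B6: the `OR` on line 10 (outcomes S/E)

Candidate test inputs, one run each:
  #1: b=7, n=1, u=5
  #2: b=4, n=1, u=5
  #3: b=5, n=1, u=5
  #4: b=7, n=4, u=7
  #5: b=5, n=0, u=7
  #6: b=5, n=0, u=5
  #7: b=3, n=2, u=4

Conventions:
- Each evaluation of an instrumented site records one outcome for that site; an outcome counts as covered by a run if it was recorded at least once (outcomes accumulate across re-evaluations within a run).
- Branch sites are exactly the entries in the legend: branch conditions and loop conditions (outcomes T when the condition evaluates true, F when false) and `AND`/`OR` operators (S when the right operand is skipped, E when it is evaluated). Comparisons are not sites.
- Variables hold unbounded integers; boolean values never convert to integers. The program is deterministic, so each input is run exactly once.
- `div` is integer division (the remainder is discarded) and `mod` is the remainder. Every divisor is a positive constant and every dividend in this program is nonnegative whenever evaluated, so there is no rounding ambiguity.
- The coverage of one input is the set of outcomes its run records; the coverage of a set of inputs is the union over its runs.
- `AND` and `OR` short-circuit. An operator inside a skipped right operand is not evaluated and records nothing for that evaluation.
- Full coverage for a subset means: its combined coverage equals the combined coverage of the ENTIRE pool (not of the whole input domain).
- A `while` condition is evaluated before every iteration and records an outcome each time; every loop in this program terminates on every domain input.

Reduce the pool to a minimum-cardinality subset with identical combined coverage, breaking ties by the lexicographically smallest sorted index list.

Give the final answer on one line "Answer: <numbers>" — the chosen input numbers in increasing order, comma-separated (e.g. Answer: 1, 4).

input #1 (b=7, n=1, u=5): events B1->T, B1->T, B1->T, B1->T, B1->F, B3->S, B2->T; covers B1=T, B1=F, B2=T, B3=S
input #2 (b=4, n=1, u=5): events B1->T, B1->T, B1->T, B1->T, B1->F, B3->S, B2->T; covers B1=T, B1=F, B2=T, B3=S
input #3 (b=5, n=1, u=5): events B1->T, B1->T, B1->T, B1->T, B1->F, B3->S, B2->T; covers B1=T, B1=F, B2=T, B3=S
input #4 (b=7, n=4, u=7): events B1->T, B1->T, B1->T, B1->F, B3->E, B2->F, B5->E, B6->E, B4->F; covers B1=T, B1=F, B2=F, B3=E, B4=F, B5=E, B6=E
input #5 (b=5, n=0, u=7): events B1->T, B1->T, B1->T, B1->F, B3->E, B2->T; covers B1=T, B1=F, B2=T, B3=E
input #6 (b=5, n=0, u=5): events B1->T, B1->T, B1->T, B1->T, B1->F, B3->E, B2->T; covers B1=T, B1=F, B2=T, B3=E
input #7 (b=3, n=2, u=4): events B1->T, B1->T, B1->T, B1->T, B1->T, B1->F, B3->E, B2->T; covers B1=T, B1=F, B2=T, B3=E
the full pool covers 9 outcomes: B1=T, B1=F, B2=T, B2=F, B3=S, B3=E, B4=F, B5=E, B6=E
size 1 is not enough: best union over all size-1 subsets is 7/9
at size 2, {1, 4} reaches all 9 outcomes; every lexicographically earlier size-2 subset fails

Answer: 1, 4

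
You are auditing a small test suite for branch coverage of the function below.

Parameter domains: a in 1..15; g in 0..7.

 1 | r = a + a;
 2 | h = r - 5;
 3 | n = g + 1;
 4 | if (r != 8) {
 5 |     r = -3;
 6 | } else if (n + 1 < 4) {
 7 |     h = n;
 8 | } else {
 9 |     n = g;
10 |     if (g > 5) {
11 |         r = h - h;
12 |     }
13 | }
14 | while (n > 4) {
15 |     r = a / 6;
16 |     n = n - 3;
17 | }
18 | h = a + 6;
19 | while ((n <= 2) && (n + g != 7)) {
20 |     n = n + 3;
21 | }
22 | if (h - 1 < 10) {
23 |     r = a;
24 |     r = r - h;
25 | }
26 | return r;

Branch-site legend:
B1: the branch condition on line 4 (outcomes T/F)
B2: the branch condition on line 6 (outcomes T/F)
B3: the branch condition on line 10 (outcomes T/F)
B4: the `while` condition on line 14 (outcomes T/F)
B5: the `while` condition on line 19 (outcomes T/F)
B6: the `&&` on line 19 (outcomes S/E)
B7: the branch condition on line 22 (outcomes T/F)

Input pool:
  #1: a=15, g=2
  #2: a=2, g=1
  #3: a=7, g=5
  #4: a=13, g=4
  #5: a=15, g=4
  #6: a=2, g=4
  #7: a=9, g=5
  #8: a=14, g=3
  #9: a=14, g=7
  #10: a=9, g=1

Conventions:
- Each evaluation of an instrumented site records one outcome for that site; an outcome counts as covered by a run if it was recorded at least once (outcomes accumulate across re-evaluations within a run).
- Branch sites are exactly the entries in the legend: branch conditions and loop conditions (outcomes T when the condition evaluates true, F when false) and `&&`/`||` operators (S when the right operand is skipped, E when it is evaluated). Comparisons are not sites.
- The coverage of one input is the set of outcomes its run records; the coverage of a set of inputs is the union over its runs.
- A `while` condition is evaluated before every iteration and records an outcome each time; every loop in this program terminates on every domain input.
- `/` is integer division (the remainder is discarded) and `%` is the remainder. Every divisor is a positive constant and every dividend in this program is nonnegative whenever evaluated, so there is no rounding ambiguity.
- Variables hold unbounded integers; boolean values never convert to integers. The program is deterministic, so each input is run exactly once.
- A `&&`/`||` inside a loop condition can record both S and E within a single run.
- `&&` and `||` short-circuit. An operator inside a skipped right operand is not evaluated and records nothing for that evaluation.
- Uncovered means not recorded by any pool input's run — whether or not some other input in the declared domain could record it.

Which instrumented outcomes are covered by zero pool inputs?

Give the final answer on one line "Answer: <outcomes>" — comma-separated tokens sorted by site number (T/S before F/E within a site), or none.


test 1 (a=15, g=2) hits B1=T, B4=F, B5=F, B6=S, B7=F
test 2 (a=2, g=1) hits B1=T, B4=F, B5=T, B5=F, B6=S, B6=E, B7=T
test 3 (a=7, g=5) hits B1=T, B4=T, B4=F, B5=F, B6=S, B7=F
test 4 (a=13, g=4) hits B1=T, B4=T, B4=F, B5=T, B5=F, B6=S, B6=E, B7=F
test 5 (a=15, g=4) hits B1=T, B4=T, B4=F, B5=T, B5=F, B6=S, B6=E, B7=F
test 6 (a=2, g=4) hits B1=T, B4=T, B4=F, B5=T, B5=F, B6=S, B6=E, B7=T
test 7 (a=9, g=5) hits B1=T, B4=T, B4=F, B5=F, B6=S, B7=F
test 8 (a=14, g=3) hits B1=T, B4=F, B5=F, B6=S, B7=F
test 9 (a=14, g=7) hits B1=T, B4=T, B4=F, B5=T, B5=F, B6=S, B6=E, B7=F
test 10 (a=9, g=1) hits B1=T, B4=F, B5=T, B5=F, B6=S, B6=E, B7=F
union over the pool: B1=T, B4=T, B4=F, B5=T, B5=F, B6=S, B6=E, B7=T, B7=F
uncovered (5 of 14): B1=F, B2=T, B2=F, B3=T, B3=F
Answer: B1=F, B2=T, B2=F, B3=T, B3=F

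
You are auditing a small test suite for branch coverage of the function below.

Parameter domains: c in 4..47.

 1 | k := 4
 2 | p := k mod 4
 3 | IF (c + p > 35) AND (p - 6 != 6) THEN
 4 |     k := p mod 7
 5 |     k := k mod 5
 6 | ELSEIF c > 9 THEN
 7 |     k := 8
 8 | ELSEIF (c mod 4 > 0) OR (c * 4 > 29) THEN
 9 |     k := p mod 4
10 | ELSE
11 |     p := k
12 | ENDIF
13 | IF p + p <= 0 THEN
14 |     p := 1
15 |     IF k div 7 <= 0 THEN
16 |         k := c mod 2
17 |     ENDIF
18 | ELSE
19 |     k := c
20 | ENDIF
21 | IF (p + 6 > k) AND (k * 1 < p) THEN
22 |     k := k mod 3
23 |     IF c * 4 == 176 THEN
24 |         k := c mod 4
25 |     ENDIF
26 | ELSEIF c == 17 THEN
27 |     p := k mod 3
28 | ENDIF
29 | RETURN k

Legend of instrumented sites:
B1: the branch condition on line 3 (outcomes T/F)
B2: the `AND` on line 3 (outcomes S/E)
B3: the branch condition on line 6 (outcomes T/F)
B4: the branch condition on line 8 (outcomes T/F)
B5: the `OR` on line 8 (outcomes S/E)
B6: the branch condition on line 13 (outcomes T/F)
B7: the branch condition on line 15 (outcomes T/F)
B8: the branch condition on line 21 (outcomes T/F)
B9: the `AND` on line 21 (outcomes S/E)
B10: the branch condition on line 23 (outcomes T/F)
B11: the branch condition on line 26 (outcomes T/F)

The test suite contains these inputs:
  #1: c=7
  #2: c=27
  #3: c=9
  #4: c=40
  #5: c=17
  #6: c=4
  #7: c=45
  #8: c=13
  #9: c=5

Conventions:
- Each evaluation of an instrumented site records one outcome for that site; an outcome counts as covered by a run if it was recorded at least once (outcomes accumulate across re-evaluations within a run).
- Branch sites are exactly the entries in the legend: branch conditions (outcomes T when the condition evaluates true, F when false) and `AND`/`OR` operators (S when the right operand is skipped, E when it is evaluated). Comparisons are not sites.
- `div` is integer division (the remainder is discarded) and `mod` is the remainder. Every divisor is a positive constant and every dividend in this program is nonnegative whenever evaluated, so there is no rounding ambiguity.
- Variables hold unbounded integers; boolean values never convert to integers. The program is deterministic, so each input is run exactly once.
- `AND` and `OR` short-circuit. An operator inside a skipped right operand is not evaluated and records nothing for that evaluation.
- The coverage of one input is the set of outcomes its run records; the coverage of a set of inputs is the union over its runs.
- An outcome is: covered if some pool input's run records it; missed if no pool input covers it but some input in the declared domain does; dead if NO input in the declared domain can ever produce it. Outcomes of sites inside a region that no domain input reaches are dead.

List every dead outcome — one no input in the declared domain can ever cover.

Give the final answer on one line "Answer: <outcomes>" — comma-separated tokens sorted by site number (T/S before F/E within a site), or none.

checking every outcome against all 44 domain inputs:
  reachable outcomes have witnesses, e.g. B1=T (e.g. c=36), B1=F (e.g. c=4), B2=S (e.g. c=4), B2=E (e.g. c=36)

Answer: none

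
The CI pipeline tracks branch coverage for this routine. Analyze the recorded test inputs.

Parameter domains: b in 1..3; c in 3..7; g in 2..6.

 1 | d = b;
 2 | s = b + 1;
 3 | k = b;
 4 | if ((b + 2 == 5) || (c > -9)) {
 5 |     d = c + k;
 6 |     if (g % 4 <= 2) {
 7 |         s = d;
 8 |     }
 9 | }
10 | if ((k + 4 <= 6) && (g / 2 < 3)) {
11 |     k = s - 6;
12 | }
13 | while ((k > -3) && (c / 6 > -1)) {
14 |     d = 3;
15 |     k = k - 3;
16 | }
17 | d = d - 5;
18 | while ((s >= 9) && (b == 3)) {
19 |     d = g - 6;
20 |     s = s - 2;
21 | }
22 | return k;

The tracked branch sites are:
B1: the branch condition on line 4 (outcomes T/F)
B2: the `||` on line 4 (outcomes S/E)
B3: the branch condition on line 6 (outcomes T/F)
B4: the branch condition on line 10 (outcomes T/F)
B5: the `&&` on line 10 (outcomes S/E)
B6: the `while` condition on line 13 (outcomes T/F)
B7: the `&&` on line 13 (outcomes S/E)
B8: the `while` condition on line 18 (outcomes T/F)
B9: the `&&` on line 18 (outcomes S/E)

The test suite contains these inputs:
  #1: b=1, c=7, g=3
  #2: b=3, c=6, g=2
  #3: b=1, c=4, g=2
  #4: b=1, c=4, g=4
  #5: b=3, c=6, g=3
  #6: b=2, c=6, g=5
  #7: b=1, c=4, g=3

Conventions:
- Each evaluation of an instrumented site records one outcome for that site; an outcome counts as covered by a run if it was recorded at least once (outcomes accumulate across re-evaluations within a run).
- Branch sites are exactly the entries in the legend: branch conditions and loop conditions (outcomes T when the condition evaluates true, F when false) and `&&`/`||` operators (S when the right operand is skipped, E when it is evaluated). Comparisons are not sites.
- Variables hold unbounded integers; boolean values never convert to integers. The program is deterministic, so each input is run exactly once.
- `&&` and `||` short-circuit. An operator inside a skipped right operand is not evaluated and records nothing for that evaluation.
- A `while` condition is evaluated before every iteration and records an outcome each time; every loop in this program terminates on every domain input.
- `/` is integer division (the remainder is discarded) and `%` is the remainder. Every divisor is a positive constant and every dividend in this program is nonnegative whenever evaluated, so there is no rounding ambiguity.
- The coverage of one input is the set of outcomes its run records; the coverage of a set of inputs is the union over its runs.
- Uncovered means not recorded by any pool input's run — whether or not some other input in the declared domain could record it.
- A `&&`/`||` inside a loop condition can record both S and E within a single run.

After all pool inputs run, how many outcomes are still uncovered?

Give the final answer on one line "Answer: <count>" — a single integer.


run #1 (b=1, c=7, g=3) records B1=T, B2=E, B3=F, B4=T, B5=E, B6=F, B7=S, B8=F, B9=S
run #2 (b=3, c=6, g=2) records B1=T, B2=S, B3=T, B4=F, B5=S, B6=T, B6=F, B7=S, B7=E, B8=T, B8=F, B9=S, B9=E
run #3 (b=1, c=4, g=2) records B1=T, B2=E, B3=T, B4=T, B5=E, B6=T, B6=F, B7=S, B7=E, B8=F, B9=S
run #4 (b=1, c=4, g=4) records B1=T, B2=E, B3=T, B4=T, B5=E, B6=T, B6=F, B7=S, B7=E, B8=F, B9=S
run #5 (b=3, c=6, g=3) records B1=T, B2=S, B3=F, B4=F, B5=S, B6=T, B6=F, B7=S, B7=E, B8=F, B9=S
run #6 (b=2, c=6, g=5) records B1=T, B2=E, B3=T, B4=T, B5=E, B6=T, B6=F, B7=S, B7=E, B8=F, B9=S
run #7 (b=1, c=4, g=3) records B1=T, B2=E, B3=F, B4=T, B5=E, B6=F, B7=S, B8=F, B9=S
union over the pool: B1=T, B2=S, B2=E, B3=T, B3=F, B4=T, B4=F, B5=S, B5=E, B6=T, B6=F, B7=S, B7=E, B8=T, B8=F, B9=S, B9=E
uncovered (1 of 18): B1=F
Answer: 1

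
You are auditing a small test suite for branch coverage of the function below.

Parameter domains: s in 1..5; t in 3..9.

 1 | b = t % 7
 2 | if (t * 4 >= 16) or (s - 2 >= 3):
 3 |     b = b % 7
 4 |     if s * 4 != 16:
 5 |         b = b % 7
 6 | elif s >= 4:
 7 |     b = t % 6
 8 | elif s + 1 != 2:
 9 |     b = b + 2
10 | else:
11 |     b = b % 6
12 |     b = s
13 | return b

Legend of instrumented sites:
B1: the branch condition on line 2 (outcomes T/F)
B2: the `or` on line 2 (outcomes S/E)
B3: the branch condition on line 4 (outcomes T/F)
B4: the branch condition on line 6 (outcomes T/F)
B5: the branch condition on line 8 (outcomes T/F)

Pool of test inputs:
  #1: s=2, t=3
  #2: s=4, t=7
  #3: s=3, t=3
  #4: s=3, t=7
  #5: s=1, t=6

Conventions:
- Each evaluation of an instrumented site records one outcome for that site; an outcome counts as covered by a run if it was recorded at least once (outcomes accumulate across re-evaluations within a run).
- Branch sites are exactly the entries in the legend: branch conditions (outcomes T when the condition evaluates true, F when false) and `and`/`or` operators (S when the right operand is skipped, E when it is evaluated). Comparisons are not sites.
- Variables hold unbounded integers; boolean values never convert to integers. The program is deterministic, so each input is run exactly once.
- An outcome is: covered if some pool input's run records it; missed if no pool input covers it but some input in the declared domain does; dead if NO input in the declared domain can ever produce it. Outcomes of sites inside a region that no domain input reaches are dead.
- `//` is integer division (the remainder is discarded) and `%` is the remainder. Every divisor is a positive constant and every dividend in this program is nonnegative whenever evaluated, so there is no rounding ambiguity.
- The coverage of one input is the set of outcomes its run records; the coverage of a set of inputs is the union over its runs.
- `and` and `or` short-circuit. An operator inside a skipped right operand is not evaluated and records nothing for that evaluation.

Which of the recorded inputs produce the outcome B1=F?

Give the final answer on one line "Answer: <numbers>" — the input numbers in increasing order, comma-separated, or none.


input #1 (s=2, t=3): records B1=F
input #2 (s=4, t=7): does not record B1=F
input #3 (s=3, t=3): records B1=F
input #4 (s=3, t=7): does not record B1=F
input #5 (s=1, t=6): does not record B1=F
Answer: 1, 3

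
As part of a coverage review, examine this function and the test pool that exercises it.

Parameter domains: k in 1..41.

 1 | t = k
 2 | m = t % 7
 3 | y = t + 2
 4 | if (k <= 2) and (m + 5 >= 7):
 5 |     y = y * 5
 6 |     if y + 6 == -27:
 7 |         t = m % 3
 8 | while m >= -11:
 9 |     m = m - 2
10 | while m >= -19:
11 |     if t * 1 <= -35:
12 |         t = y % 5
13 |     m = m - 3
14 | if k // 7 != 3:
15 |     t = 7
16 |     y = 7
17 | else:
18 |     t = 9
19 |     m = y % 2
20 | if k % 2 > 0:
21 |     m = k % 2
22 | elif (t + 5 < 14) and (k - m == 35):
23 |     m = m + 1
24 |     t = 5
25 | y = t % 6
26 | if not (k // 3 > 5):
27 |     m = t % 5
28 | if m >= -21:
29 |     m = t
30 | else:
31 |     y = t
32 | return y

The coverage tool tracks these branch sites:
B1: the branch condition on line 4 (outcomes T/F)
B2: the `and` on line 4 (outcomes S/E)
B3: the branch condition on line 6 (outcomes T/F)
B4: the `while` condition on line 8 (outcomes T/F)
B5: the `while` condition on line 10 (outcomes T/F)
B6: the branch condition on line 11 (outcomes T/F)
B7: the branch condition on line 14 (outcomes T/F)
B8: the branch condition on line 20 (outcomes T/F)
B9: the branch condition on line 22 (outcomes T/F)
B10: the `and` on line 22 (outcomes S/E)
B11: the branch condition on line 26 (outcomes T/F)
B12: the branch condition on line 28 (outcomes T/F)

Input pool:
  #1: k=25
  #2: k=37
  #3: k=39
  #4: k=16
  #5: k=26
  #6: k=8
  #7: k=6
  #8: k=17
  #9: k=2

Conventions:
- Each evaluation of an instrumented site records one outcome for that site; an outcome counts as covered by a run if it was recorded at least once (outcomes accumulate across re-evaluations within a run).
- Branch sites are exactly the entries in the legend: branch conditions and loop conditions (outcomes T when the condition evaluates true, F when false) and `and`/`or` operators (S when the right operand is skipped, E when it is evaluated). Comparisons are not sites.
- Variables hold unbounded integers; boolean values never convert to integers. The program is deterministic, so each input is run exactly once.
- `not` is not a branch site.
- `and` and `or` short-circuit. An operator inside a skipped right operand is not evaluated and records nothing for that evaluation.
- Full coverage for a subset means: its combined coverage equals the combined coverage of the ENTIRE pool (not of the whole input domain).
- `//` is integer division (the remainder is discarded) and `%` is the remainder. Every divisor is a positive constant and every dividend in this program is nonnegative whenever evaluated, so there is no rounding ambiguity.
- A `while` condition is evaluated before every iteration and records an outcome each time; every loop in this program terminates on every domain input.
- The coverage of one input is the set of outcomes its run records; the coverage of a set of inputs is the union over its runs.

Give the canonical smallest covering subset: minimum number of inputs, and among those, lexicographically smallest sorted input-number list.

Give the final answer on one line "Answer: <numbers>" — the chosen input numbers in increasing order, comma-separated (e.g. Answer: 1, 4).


input #1 (k=25): events B2->S, B1->F, B4->T, B4->T, B4->T, B4->T, B4->T, B4->T, B4->T, B4->T, B4->F, B5->T, B6->F, B5->T, ...; covers B1=F, B2=S, B4=T, B4=F, B5=T, B5=F, B6=F, B7=F, B8=T, B11=F, B12=T
input #2 (k=37): events B2->S, B1->F, B4->T, B4->T, B4->T, B4->T, B4->T, B4->T, B4->T, B4->F, B5->T, B6->F, B5->T, B6->F, ...; covers B1=F, B2=S, B4=T, B4=F, B5=T, B5=F, B6=F, B7=T, B8=T, B11=F, B12=T
input #3 (k=39): events B2->S, B1->F, B4->T, B4->T, B4->T, B4->T, B4->T, B4->T, B4->T, B4->T, B4->F, B5->T, B6->F, B5->T, ...; covers B1=F, B2=S, B4=T, B4=F, B5=T, B5=F, B6=F, B7=T, B8=T, B11=F, B12=T
input #4 (k=16): events B2->S, B1->F, B4->T, B4->T, B4->T, B4->T, B4->T, B4->T, B4->T, B4->F, B5->T, B6->F, B5->T, B6->F, ...; covers B1=F, B2=S, B4=T, B4=F, B5=T, B5=F, B6=F, B7=T, B8=F, B9=F, B10=E, B11=T, B12=T
input #5 (k=26): events B2->S, B1->F, B4->T, B4->T, B4->T, B4->T, B4->T, B4->T, B4->T, B4->T, B4->T, B4->F, B5->T, B6->F, ...; covers B1=F, B2=S, B4=T, B4=F, B5=T, B5=F, B6=F, B7=F, B8=F, B9=F, B10=S, B11=F, B12=T
input #6 (k=8): events B2->S, B1->F, B4->T, B4->T, B4->T, B4->T, B4->T, B4->T, B4->T, B4->F, B5->T, B6->F, B5->T, B6->F, ...; covers B1=F, B2=S, B4=T, B4=F, B5=T, B5=F, B6=F, B7=T, B8=F, B9=F, B10=E, B11=T, B12=T
input #7 (k=6): events B2->S, B1->F, B4->T, B4->T, B4->T, B4->T, B4->T, B4->T, B4->T, B4->T, B4->T, B4->F, B5->T, B6->F, ...; covers B1=F, B2=S, B4=T, B4=F, B5=T, B5=F, B6=F, B7=T, B8=F, B9=F, B10=E, B11=T, B12=T
input #8 (k=17): events B2->S, B1->F, B4->T, B4->T, B4->T, B4->T, B4->T, B4->T, B4->T, B4->T, B4->F, B5->T, B6->F, B5->T, ...; covers B1=F, B2=S, B4=T, B4=F, B5=T, B5=F, B6=F, B7=T, B8=T, B11=T, B12=T
input #9 (k=2): events B2->E, B1->T, B3->F, B4->T, B4->T, B4->T, B4->T, B4->T, B4->T, B4->T, B4->F, B5->T, B6->F, B5->T, ...; covers B1=T, B2=E, B3=F, B4=T, B4=F, B5=T, B5=F, B6=F, B7=T, B8=F, B9=F, B10=E, B11=T, B12=T
the full pool covers 20 outcomes: B1=T, B1=F, B2=S, B2=E, B3=F, B4=T, B4=F, B5=T, B5=F, B6=F, B7=T, B7=F, B8=T, B8=F, B9=F, B10=S, B10=E, B11=T, B11=F, B12=T
no size-1 subset reaches all 20 outcomes (best union: 14/20)
no size-2 subset reaches all 20 outcomes (best union: 19/20)
at size 3, {1, 5, 9} reaches all 20 outcomes; every lexicographically earlier size-3 subset fails
Answer: 1, 5, 9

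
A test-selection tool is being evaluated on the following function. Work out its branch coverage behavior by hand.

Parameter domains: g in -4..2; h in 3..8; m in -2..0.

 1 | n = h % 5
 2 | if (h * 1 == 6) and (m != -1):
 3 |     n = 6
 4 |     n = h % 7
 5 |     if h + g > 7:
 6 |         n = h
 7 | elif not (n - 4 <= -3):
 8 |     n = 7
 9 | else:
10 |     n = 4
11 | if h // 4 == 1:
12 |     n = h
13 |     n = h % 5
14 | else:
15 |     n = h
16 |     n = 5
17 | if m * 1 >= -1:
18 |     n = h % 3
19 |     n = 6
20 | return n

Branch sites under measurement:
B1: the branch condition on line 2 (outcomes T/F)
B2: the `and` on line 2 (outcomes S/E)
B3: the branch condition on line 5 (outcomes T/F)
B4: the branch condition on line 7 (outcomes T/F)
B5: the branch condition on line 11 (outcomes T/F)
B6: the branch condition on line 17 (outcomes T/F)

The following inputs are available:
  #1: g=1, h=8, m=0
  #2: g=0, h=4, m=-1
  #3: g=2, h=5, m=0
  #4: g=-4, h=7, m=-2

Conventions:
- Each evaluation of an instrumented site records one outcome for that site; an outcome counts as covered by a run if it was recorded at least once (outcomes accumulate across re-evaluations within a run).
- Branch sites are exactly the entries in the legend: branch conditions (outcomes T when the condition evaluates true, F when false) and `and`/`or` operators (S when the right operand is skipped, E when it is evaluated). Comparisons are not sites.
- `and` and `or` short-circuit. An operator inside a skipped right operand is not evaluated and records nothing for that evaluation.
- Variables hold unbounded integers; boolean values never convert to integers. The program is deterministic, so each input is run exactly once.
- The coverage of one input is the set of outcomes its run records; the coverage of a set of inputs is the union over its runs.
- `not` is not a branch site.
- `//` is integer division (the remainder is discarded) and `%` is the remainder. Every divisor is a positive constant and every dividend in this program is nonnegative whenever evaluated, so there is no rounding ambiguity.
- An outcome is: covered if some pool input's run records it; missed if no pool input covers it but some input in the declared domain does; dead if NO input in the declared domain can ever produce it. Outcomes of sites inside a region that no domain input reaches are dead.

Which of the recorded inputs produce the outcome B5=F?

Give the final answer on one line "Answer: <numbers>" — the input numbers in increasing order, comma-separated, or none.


input #1 (g=1, h=8, m=0): produces B5=F
input #2 (g=0, h=4, m=-1): does not produce B5=F
input #3 (g=2, h=5, m=0): does not produce B5=F
input #4 (g=-4, h=7, m=-2): does not produce B5=F
Answer: 1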